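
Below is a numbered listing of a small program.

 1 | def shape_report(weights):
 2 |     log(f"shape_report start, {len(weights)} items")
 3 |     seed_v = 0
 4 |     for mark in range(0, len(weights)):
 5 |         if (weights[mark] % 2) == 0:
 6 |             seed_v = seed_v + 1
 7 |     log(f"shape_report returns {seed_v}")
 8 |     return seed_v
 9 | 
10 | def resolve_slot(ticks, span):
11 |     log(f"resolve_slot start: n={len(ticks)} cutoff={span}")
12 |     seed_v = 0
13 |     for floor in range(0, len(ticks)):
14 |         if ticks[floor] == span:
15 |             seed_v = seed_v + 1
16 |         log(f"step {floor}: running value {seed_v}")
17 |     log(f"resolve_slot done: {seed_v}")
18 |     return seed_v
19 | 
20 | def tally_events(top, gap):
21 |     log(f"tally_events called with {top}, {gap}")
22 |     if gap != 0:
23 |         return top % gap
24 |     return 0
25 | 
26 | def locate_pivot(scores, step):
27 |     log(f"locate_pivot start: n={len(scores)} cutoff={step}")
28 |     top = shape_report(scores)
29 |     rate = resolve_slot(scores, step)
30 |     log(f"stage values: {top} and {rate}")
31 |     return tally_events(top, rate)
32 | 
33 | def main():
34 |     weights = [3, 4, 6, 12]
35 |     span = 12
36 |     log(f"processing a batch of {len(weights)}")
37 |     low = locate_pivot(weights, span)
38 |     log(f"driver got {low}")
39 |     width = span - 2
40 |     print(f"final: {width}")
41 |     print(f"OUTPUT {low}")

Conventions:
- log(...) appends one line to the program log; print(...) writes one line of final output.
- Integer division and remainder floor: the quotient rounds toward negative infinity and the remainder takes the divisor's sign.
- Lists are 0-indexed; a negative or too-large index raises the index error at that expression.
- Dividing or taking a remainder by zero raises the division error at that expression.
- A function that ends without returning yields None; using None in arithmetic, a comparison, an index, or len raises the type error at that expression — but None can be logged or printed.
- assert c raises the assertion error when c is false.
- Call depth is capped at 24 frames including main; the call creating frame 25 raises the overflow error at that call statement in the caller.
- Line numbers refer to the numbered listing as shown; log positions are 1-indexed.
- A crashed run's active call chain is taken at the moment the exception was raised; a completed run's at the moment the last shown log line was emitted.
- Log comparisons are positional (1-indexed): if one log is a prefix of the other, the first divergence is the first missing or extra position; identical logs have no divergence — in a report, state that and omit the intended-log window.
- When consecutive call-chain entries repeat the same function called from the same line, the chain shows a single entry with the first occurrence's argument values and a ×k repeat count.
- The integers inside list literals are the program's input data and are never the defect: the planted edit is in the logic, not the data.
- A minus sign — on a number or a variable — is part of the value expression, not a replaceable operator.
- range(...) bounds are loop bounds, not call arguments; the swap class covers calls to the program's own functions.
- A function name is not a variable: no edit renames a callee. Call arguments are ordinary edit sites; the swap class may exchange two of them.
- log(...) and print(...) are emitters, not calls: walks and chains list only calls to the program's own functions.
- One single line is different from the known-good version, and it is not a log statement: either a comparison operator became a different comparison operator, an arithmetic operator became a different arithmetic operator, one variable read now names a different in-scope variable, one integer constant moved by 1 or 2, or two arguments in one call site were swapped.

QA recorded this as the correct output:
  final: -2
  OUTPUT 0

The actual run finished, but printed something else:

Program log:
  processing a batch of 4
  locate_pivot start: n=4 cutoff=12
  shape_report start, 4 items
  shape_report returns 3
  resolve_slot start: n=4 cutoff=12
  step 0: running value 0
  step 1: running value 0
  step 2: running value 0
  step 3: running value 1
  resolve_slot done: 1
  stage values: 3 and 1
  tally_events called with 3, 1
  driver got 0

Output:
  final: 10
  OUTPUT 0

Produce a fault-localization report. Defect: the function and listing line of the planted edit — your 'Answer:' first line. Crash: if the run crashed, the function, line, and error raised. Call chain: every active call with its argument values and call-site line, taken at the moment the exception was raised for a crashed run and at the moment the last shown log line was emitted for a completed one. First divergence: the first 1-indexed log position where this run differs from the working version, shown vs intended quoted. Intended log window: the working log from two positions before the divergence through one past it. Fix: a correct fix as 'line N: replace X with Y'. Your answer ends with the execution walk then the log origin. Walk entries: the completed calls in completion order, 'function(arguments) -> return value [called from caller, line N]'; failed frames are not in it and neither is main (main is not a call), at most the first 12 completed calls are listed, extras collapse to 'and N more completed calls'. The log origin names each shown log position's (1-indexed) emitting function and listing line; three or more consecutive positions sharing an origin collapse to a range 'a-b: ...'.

Answer: the defect is in main at line 39.
The tell: Log streams are identical — the defect surfaces only in the printed output.
Call chain: main.
First divergence: none (the log streams are identical).
Execution walk:
  shape_report([3, 4, 6, 12]) -> 3  [called from locate_pivot, line 28]
  resolve_slot([3, 4, 6, 12], 12) -> 1  [called from locate_pivot, line 29]
  tally_events(3, 1) -> 0  [called from locate_pivot, line 31]
  locate_pivot([3, 4, 6, 12], 12) -> 0  [called from main, line 37]
Log origins:
  1: emitted by main (line 36)
  2: emitted by locate_pivot (line 27)
  3: emitted by shape_report (line 2)
  4: emitted by shape_report (line 7)
  5: emitted by resolve_slot (line 11)
  6-9: emitted by resolve_slot (line 16)
  10: emitted by resolve_slot (line 17)
  11: emitted by locate_pivot (line 30)
  12: emitted by tally_events (line 21)
  13: emitted by main (line 38)
A correct fix: line 39: replace `span` with `low`.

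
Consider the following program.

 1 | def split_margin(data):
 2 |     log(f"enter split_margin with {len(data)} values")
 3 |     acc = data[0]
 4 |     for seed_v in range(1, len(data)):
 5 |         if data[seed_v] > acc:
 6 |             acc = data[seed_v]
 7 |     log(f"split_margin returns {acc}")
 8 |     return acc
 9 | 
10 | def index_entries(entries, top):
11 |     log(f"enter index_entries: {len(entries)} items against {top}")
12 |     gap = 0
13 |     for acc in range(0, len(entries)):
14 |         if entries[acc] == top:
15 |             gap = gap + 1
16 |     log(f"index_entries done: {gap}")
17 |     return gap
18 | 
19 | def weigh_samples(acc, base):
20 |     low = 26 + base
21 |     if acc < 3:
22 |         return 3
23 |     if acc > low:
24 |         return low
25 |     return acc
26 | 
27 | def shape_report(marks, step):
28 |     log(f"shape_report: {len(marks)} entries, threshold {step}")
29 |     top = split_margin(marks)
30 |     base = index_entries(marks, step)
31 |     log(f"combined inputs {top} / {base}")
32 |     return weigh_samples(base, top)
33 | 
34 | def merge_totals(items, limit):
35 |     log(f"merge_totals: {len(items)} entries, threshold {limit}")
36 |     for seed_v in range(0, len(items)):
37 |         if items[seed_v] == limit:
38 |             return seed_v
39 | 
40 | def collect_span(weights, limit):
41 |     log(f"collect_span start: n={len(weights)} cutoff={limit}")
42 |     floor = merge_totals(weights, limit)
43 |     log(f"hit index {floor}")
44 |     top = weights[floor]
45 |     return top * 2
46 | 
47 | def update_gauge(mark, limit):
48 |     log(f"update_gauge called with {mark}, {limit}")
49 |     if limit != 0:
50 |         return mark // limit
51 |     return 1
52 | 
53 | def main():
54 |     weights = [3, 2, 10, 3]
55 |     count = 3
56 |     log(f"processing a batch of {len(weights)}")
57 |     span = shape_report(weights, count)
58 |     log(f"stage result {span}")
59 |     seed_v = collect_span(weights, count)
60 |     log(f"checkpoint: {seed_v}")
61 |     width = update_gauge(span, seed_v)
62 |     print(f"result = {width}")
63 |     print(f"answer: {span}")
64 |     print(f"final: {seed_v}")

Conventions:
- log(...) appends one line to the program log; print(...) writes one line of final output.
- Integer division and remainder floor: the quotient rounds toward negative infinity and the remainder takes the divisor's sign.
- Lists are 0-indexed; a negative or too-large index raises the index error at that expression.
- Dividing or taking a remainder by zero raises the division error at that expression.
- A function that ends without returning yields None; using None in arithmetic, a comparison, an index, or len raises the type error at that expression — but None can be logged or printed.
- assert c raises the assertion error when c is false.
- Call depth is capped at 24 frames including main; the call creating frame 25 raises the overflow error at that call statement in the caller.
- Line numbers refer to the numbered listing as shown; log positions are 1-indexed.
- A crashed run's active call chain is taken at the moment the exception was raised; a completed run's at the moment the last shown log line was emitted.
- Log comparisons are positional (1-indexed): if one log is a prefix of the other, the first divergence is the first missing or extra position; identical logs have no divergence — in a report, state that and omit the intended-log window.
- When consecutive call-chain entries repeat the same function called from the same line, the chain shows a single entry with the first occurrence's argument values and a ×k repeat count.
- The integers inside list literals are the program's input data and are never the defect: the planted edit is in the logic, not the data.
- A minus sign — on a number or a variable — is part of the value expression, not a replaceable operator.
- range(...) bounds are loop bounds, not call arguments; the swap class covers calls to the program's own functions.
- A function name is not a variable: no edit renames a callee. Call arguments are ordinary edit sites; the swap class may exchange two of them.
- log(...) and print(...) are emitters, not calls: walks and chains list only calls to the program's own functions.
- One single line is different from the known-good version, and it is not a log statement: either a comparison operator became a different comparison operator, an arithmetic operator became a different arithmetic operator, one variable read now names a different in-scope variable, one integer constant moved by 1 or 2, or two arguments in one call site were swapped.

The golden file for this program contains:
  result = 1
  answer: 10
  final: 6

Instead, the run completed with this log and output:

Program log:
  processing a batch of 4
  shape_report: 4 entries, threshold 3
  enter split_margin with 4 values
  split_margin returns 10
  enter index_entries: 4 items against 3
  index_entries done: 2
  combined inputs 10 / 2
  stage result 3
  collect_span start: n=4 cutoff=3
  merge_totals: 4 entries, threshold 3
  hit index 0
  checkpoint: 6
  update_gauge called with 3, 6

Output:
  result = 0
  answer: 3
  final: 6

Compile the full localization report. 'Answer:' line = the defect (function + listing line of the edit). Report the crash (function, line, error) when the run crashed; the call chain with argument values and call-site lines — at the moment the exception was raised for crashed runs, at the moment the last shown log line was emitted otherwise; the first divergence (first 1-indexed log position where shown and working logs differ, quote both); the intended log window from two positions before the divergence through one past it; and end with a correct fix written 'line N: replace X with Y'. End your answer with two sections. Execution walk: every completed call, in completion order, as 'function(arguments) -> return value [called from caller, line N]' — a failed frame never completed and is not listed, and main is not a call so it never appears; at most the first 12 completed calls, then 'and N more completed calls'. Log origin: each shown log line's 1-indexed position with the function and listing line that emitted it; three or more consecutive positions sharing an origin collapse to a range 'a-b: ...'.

Answer: the defect is in shape_report at line 32.
The tell: Position 8 is the first bad log line: 'stage result 3' should read 'stage result 10'.
Call chain: main -> update_gauge(3, 6) (called at line 61).
First divergence: position 8 — shown 'stage result 3', intended 'stage result 10'.
Intended log window:
  6: index_entries done: 2
  7: combined inputs 10 / 2
  8: stage result 10
  9: collect_span start: n=4 cutoff=3
Execution walk:
  split_margin([3, 2, 10, 3]) -> 10  [called from shape_report, line 29]
  index_entries([3, 2, 10, 3], 3) -> 2  [called from shape_report, line 30]
  weigh_samples(2, 10) -> 3  [called from shape_report, line 32]
  shape_report([3, 2, 10, 3], 3) -> 3  [called from main, line 57]
  merge_totals([3, 2, 10, 3], 3) -> 0  [called from collect_span, line 42]
  collect_span([3, 2, 10, 3], 3) -> 6  [called from main, line 59]
  update_gauge(3, 6) -> 0  [called from main, line 61]
Log origins:
  1: emitted by main (line 56)
  2: emitted by shape_report (line 28)
  3: emitted by split_margin (line 2)
  4: emitted by split_margin (line 7)
  5: emitted by index_entries (line 11)
  6: emitted by index_entries (line 16)
  7: emitted by shape_report (line 31)
  8: emitted by main (line 58)
  9: emitted by collect_span (line 41)
  10: emitted by merge_totals (line 35)
  11: emitted by collect_span (line 43)
  12: emitted by main (line 60)
  13: emitted by update_gauge (line 48)
A correct fix: line 32: replace `weigh_samples(base, top)` with `weigh_samples(top, base)`.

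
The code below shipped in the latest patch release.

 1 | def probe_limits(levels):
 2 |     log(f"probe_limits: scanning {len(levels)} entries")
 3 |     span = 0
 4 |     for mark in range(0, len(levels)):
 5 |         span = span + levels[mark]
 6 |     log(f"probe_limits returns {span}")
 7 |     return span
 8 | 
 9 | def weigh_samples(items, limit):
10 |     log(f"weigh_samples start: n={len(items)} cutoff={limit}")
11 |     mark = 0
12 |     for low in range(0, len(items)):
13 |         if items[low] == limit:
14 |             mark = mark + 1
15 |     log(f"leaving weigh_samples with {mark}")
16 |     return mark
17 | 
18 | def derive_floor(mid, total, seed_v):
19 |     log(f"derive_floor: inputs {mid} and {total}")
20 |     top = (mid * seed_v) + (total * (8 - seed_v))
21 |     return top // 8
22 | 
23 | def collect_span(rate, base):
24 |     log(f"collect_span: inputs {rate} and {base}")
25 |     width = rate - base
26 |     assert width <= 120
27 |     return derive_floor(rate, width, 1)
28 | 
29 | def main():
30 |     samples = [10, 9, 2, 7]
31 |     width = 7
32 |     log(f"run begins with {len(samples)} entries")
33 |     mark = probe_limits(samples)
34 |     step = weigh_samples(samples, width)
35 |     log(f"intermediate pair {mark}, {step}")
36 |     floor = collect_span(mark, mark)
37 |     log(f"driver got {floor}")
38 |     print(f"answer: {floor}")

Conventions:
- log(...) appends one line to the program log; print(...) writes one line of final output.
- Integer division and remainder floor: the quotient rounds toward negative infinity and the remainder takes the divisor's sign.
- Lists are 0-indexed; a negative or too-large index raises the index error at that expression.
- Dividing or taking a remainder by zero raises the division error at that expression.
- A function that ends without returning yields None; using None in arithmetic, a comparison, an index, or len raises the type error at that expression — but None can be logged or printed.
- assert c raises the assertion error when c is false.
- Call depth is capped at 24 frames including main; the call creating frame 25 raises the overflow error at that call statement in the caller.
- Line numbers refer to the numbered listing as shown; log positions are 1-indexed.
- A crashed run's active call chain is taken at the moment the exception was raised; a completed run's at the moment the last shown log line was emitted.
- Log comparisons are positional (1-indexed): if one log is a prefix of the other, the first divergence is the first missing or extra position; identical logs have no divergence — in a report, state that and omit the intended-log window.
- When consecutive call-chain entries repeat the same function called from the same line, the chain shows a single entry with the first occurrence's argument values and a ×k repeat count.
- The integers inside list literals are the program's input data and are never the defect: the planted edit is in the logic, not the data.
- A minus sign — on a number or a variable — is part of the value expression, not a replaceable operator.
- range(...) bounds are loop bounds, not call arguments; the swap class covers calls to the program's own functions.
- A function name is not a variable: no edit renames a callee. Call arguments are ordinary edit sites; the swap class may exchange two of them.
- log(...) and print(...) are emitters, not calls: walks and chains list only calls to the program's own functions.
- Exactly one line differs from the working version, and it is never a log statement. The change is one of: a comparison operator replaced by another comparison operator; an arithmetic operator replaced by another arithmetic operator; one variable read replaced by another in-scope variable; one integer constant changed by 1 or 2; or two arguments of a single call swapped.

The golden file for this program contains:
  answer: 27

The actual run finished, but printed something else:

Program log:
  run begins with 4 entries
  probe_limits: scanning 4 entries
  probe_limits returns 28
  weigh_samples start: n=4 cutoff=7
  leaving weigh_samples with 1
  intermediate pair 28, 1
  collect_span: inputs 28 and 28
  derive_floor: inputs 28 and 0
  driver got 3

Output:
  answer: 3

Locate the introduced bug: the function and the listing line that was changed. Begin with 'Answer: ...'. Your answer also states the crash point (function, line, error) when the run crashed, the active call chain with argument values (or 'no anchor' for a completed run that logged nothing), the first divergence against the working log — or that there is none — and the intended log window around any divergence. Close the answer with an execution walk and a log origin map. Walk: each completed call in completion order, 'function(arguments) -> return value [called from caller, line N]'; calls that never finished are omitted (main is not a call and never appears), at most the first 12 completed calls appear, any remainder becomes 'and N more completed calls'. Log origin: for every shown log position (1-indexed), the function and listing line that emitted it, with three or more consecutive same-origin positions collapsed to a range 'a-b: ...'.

Answer: the defect is in main at line 36.
Core observation: Everything matches until log position 7, which reads 'collect_span: inputs 28 and 28' in place of 'collect_span: inputs 28 and 1'.
Call chain: main.
First divergence: position 7; shown 'collect_span: inputs 28 and 28' vs intended 'collect_span: inputs 28 and 1'.
Intended log window:
  5: leaving weigh_samples with 1
  6: intermediate pair 28, 1
  7: collect_span: inputs 28 and 1
  8: derive_floor: inputs 28 and 27
Execution walk:
  probe_limits([10, 9, 2, 7]) -> 28  [called from main, line 33]
  weigh_samples([10, 9, 2, 7], 7) -> 1  [called from main, line 34]
  derive_floor(28, 0, 1) -> 3  [called from collect_span, line 27]
  collect_span(28, 28) -> 3  [called from main, line 36]
Log origins:
  1: from main, line 32
  2: from probe_limits, line 2
  3: from probe_limits, line 6
  4: from weigh_samples, line 10
  5: from weigh_samples, line 15
  6: from main, line 35
  7: from collect_span, line 24
  8: from derive_floor, line 19
  9: from main, line 37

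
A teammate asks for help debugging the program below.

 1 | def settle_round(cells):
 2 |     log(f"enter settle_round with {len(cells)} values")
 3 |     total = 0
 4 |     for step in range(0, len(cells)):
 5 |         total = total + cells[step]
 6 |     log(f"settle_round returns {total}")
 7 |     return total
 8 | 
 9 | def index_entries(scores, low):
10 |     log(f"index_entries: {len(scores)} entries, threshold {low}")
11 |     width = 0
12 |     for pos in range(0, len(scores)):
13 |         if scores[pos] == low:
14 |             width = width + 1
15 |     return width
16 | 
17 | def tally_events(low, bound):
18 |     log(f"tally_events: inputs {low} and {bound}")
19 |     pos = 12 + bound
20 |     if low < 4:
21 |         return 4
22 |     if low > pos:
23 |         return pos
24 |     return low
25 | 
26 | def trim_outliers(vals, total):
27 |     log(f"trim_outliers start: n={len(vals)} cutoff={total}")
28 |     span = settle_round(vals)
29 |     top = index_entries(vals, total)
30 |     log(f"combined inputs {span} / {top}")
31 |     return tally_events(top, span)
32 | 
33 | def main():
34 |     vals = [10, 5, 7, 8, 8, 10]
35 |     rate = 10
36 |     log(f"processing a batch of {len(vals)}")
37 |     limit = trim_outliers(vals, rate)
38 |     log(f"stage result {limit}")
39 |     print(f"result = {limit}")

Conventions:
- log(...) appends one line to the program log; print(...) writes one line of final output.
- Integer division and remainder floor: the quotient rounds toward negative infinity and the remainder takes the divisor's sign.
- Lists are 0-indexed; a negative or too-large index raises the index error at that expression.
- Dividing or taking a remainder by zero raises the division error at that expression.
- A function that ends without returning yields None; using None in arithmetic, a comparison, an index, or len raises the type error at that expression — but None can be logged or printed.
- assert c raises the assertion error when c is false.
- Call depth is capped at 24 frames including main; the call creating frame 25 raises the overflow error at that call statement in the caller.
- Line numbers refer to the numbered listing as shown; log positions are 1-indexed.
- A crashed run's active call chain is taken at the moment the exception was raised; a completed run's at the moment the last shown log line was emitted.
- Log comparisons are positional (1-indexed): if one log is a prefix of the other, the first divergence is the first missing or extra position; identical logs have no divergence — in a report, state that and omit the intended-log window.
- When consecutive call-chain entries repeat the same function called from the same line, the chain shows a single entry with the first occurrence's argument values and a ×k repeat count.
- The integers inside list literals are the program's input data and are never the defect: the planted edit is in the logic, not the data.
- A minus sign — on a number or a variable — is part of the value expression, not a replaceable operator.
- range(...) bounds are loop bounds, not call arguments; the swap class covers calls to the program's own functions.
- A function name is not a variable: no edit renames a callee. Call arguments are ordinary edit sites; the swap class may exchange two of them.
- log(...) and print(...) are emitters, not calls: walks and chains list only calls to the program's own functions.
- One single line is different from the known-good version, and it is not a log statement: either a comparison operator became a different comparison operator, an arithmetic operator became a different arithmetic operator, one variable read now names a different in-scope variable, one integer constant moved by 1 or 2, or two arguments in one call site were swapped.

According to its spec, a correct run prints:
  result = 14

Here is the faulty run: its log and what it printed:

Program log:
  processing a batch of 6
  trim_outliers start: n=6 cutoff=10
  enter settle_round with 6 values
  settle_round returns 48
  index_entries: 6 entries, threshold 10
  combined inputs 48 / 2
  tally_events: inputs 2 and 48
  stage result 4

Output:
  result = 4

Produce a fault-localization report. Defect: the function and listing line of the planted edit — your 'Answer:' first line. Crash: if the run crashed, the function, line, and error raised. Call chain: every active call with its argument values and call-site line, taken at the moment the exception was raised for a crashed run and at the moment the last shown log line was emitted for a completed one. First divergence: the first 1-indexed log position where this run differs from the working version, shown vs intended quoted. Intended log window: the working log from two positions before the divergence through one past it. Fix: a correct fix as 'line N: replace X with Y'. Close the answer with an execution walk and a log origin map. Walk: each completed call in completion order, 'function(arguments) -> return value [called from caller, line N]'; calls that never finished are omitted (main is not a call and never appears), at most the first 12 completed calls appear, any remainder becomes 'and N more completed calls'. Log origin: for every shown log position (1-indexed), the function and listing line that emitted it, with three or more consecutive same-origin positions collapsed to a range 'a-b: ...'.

Answer: the defect is in trim_outliers at line 31.
Core observation: Position 7 is the first bad log line: 'tally_events: inputs 2 and 48' should read 'tally_events: inputs 48 and 2'.
Call chain: main.
First divergence: at position 7 the run shows 'tally_events: inputs 2 and 48' where the working version logs 'tally_events: inputs 48 and 2'.
Intended log window:
  5: index_entries: 6 entries, threshold 10
  6: combined inputs 48 / 2
  7: tally_events: inputs 48 and 2
  8: stage result 14
Execution walk:
  settle_round([10, 5, 7, 8, 8, 10]) -> 48  [called from trim_outliers, line 28]
  index_entries([10, 5, 7, 8, 8, 10], 10) -> 2  [called from trim_outliers, line 29]
  tally_events(2, 48) -> 4  [called from trim_outliers, line 31]
  trim_outliers([10, 5, 7, 8, 8, 10], 10) -> 4  [called from main, line 37]
Log origin:
  1: from main, line 36
  2: from trim_outliers, line 27
  3: from settle_round, line 2
  4: from settle_round, line 6
  5: from index_entries, line 10
  6: from trim_outliers, line 30
  7: from tally_events, line 18
  8: from main, line 38
A correct fix: line 31: replace `tally_events(top, span)` with `tally_events(span, top)`.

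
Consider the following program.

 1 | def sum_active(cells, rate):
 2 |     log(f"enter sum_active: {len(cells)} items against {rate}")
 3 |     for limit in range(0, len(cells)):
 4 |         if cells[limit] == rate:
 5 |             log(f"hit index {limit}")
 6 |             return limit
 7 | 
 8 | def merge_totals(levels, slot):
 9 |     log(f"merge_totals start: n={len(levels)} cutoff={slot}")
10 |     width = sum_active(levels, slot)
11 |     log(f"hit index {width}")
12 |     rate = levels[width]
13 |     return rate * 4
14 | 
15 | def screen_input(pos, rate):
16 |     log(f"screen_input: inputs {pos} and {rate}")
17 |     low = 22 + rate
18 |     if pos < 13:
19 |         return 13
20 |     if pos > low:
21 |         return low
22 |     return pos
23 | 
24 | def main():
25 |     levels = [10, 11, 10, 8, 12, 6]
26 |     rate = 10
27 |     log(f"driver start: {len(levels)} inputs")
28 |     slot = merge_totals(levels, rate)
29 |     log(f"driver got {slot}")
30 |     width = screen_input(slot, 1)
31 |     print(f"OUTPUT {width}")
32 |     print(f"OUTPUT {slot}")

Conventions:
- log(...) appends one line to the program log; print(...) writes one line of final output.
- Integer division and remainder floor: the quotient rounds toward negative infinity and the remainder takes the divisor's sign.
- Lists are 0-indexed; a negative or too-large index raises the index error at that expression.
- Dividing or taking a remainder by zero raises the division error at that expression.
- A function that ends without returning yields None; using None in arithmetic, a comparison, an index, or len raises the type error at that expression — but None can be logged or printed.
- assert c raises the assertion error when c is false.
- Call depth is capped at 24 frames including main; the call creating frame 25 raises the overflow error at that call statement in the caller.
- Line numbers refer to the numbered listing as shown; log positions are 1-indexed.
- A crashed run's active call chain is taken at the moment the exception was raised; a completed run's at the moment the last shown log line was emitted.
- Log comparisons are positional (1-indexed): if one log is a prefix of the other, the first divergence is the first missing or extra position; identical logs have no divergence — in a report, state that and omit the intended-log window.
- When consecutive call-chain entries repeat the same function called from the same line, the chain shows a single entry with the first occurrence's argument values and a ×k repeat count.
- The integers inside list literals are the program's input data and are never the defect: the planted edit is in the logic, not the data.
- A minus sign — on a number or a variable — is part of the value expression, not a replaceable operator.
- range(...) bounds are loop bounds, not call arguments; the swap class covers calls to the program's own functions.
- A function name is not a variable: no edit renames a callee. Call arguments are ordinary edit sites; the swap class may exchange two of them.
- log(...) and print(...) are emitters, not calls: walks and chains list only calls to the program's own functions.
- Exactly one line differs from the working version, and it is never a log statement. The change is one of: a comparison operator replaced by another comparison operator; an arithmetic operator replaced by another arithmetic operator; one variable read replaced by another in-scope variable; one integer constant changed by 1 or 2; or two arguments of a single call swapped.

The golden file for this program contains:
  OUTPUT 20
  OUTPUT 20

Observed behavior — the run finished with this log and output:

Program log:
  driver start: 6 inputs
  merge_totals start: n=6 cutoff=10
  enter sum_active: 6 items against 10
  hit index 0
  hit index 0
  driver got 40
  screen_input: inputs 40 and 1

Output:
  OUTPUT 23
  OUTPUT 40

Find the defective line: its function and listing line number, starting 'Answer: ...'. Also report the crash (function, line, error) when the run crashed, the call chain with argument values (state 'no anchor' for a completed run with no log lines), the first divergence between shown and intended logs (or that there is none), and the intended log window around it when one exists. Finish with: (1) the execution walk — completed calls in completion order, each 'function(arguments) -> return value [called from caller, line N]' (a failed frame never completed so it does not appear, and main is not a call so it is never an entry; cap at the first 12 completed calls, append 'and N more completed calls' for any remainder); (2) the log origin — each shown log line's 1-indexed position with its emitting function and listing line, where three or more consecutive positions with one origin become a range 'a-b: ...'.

Answer: the defect is in merge_totals at line 13.
Key observation: The log first diverges at position 6: the faulty run prints 'driver got 40' where the working version prints 'driver got 20'.
Call chain: main -> screen_input(40, 1) (called at line 30).
First divergence: position 6; shown 'driver got 40' vs intended 'driver got 20'.
Intended log window:
  4: hit index 0
  5: hit index 0
  6: driver got 20
  7: screen_input: inputs 20 and 1
Execution walk:
  sum_active([10, 11, 10, 8, 12, 6], 10) -> 0  [called from merge_totals, line 10]
  merge_totals([10, 11, 10, 8, 12, 6], 10) -> 40  [called from main, line 28]
  screen_input(40, 1) -> 23  [called from main, line 30]
Log origins:
  1: emitted by main (line 27)
  2: emitted by merge_totals (line 9)
  3: emitted by sum_active (line 2)
  4: emitted by sum_active (line 5)
  5: emitted by merge_totals (line 11)
  6: emitted by main (line 29)
  7: emitted by screen_input (line 16)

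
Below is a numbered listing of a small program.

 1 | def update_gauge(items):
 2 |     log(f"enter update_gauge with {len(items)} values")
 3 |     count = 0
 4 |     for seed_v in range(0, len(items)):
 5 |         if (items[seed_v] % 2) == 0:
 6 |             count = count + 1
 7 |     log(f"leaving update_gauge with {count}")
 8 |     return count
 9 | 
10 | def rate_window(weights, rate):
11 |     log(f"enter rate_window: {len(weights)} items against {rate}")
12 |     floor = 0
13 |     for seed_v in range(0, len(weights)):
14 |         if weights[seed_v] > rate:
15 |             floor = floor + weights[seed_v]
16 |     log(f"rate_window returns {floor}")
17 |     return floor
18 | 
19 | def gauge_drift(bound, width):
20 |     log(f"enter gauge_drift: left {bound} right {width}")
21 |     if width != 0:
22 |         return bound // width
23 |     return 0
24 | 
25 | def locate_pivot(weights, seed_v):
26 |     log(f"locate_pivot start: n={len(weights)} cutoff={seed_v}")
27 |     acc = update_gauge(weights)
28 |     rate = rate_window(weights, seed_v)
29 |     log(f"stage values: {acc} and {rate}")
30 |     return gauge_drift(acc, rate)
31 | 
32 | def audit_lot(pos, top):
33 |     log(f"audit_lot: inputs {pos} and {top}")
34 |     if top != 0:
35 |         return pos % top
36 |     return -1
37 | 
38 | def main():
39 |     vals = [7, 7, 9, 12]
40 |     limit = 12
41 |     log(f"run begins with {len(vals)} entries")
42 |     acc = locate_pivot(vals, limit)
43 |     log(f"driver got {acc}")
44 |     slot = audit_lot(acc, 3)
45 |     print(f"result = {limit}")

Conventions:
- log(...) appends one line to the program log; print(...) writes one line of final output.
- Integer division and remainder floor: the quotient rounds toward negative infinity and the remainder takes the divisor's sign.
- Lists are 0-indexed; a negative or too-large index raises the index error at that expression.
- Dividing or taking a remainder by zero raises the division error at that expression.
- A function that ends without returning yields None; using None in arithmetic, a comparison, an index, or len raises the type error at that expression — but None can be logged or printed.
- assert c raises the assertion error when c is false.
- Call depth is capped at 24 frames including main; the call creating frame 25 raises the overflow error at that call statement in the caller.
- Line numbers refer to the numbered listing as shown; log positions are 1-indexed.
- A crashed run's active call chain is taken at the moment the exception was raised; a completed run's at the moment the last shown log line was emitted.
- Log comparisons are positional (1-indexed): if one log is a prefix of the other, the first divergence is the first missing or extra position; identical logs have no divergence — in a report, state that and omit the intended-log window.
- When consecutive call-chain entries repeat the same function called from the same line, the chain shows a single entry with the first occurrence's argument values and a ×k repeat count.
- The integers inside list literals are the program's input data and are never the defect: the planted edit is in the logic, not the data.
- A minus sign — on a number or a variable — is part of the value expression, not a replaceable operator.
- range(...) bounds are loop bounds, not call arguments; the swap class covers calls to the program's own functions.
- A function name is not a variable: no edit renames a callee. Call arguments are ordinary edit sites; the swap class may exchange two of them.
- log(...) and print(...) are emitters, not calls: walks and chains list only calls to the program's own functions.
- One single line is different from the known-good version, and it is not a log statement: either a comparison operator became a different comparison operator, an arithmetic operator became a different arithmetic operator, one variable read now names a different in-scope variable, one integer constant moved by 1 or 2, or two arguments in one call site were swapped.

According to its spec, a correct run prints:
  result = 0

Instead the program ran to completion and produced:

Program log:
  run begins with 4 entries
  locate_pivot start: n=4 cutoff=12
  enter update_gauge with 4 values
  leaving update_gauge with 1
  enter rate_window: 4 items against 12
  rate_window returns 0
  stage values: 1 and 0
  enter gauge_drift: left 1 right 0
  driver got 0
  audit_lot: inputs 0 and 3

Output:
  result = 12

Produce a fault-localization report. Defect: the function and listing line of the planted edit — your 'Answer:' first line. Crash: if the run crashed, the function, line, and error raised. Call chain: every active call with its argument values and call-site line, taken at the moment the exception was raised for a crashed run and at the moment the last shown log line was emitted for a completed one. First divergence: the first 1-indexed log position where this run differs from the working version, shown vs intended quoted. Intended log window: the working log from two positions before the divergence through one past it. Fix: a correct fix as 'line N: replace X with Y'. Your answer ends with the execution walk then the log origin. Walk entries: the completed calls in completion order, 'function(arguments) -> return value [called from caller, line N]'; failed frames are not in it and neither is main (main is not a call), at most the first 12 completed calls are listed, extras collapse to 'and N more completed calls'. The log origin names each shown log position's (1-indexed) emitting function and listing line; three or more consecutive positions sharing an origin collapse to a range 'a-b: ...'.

Answer: the defect is in main at line 45.
The tell: The logs agree in full; only the final output differs.
Call chain: main -> audit_lot(0, 3) (called at line 44).
First divergence: there is none — every log position agrees.
Execution walk:
  update_gauge([7, 7, 9, 12]) -> 1  [called from locate_pivot, line 27]
  rate_window([7, 7, 9, 12], 12) -> 0  [called from locate_pivot, line 28]
  gauge_drift(1, 0) -> 0  [called from locate_pivot, line 30]
  locate_pivot([7, 7, 9, 12], 12) -> 0  [called from main, line 42]
  audit_lot(0, 3) -> 0  [called from main, line 44]
Log origin:
  1: logged in main at line 41
  2: logged in locate_pivot at line 26
  3: logged in update_gauge at line 2
  4: logged in update_gauge at line 7
  5: logged in rate_window at line 11
  6: logged in rate_window at line 16
  7: logged in locate_pivot at line 29
  8: logged in gauge_drift at line 20
  9: logged in main at line 43
  10: logged in audit_lot at line 33
A correct fix: line 45: replace `limit` with `slot`.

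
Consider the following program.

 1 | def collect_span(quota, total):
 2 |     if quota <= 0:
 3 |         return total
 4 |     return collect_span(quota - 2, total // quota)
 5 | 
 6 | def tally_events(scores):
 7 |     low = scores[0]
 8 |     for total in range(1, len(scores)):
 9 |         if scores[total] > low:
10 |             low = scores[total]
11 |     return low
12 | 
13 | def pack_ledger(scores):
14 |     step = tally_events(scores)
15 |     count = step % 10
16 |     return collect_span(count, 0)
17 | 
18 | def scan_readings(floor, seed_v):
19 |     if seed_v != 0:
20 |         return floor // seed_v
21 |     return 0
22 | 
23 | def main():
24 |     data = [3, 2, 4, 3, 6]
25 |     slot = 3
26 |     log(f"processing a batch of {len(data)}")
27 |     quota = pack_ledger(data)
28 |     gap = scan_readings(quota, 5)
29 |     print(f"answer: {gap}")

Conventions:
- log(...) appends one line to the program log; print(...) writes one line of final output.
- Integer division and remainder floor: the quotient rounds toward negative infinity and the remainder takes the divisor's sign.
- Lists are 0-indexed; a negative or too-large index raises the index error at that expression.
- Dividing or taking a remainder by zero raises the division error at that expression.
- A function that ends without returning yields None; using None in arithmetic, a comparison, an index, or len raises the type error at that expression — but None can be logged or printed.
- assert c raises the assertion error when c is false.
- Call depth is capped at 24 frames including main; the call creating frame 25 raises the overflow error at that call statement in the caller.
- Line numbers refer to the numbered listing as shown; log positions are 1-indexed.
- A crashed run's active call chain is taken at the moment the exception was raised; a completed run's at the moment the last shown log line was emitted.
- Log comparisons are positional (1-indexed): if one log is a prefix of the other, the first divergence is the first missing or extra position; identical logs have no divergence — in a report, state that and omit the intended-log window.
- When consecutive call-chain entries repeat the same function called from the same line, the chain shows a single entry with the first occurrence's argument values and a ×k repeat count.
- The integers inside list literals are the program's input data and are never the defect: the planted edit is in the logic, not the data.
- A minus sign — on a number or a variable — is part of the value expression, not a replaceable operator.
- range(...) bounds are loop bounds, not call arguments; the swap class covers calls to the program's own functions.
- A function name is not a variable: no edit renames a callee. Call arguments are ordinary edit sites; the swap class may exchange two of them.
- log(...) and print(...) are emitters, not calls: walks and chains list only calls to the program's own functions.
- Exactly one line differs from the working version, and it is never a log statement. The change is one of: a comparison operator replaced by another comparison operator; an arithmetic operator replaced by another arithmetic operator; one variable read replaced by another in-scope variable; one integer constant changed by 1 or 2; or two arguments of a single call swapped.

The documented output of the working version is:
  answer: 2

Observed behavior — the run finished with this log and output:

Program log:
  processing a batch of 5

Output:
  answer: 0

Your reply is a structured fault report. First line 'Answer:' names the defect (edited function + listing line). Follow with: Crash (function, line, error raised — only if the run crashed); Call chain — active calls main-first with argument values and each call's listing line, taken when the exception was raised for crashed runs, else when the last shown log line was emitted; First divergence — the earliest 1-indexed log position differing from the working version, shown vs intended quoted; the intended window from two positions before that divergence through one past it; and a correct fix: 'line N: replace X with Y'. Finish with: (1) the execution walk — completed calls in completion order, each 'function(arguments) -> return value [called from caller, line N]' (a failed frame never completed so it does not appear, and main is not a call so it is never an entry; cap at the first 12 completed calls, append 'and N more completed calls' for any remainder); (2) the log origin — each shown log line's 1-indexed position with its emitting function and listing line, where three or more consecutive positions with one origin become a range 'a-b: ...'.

Answer: the defect is in collect_span at line 4.
Core observation: The two runs log identically and part ways only at the printed values.
Call chain: main.
First divergence: none; the two logs match at every position.
Execution walk:
  tally_events([3, 2, 4, 3, 6]) -> 6  [called from pack_ledger, line 14]
  collect_span(0, 0) -> 0  [called from collect_span, line 4]
  collect_span(2, 0) -> 0  [called from collect_span, line 4]
  collect_span(4, 0) -> 0  [called from collect_span, line 4]
  collect_span(6, 0) -> 0  [called from pack_ledger, line 16]
  pack_ledger([3, 2, 4, 3, 6]) -> 0  [called from main, line 27]
  scan_readings(0, 5) -> 0  [called from main, line 28]
Log origin:
  1: logged in main at line 26
A correct fix: line 4: replace `//` with `+`.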